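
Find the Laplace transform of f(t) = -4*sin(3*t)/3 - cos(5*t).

-s/(s^2 + 25) - 4/(s^2 + 9)

Apply the Laplace transform termwise.
(-4/3)·[L{sin(3t)} = 3/(s^2 + 9)]; (-1)·[L{cos(5t)} = s/(s^2 + 25)].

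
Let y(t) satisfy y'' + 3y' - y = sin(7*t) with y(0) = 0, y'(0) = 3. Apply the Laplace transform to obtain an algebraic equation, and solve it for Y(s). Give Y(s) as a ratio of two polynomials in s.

Laplace-transform each side.
With L{y''} = s^2 Y - s·y(0) - y'(0) and L{y'} = sY - y(0), with y(0) = 0, y'(0) = 3: the LHS transforms to (s^2 + 3*s - 1)Y - (3).
The right side is L{sin(7*t)} = 7/(s^2 + 49).
So (s^2 + 3*s - 1)Y = 7/(s^2 + 49) + (3).
Isolate Y and clear denominators.

Y(s) = (3*s^2 + 154)/(s^4 + 3*s^3 + 48*s^2 + 147*s - 49)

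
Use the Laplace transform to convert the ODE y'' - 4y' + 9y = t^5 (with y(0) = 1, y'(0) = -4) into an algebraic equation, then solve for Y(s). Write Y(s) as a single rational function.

Transform both sides with L{·}.
Using L{y''} = s^2 Y - s·y(0) - y'(0) and L{y'} = sY - y(0), with y(0) = 1, y'(0) = -4, the left side becomes (s^2 - 4*s + 9)Y - (s - 8).
The right side is L{t^5} = 120/s^6.
So (s^2 - 4*s + 9)Y = 120/s^6 + (s - 8).
Solve for Y(s) and write it as one ratio of polynomials.

Y(s) = (s^7 - 8*s^6 + 120)/(s^8 - 4*s^7 + 9*s^6)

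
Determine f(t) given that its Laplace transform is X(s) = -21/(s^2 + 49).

f(t) = -3*sin(7*t)

Since L{sin(7t)} = 7/(s^2 + 49), the inverse is sin(7*t), scaled by -3.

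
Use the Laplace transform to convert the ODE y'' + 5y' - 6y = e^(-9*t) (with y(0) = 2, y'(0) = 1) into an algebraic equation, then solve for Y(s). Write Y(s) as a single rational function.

Y(s) = (2*s^2 + 29*s + 100)/(s^3 + 14*s^2 + 39*s - 54)

Apply the Laplace transform to the equation.
Using L{y''} = s^2 Y - s·y(0) - y'(0) and L{y'} = sY - y(0), with y(0) = 2, y'(0) = 1, the left side becomes (s^2 + 5*s - 6)Y - (2*s + 11).
The right side is L{e^(-9*t)} = 1/(s + 9).
So (s^2 + 5*s - 6)Y = 1/(s + 9) + (2*s + 11).
Divide through and combine into a single rational function.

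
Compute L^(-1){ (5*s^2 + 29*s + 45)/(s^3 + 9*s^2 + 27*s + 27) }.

Factor the denominator: s^3 + 9*s^2 + 27*s + 27 = (s + 3)^3.
Partial fraction decomposition gives [5/(s + 3)] + [-1/(s + 3)^2] + [3/(s + 3)^3].
Invert each term: 5/(s + 3) ↔ 5e^(-3t); -1/(s + 3)^2 ↔ -t·e^(-3t); 3/(s + 3)^3 ↔ (3/2)t^2·e^(-3t).

3*t^2*exp(-3*t)/2 - t*exp(-3*t) + 5*exp(-3*t)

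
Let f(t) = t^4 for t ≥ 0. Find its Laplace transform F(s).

F(s) = 24/s^5

L{t^4} = 4!/s^5 = 24/s^5.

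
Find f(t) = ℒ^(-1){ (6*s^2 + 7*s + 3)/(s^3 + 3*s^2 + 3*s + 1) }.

Factor the denominator: s^3 + 3*s^2 + 3*s + 1 = (s + 1)^3.
Partial fraction decomposition gives [6/(s + 1)] + [-5/(s + 1)^2] + [2/(s + 1)^3].
Invert each term: 6/(s + 1) ↔ 6e^(-t); -5/(s + 1)^2 ↔ -5t·e^(-t); 2/(s + 1)^3 ↔ (1)t^2·e^(-t).

f(t) = t^2*exp(-t) - 5*t*exp(-t) + 6*exp(-t)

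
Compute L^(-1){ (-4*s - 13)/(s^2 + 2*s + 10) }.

Complete the square in the denominator: s^2 + 2*s + 10 = (s + 1)^2 + 3^2.
Split the numerator to match: -4*s - 13 = -4·(s + 1) - 3·3.
Invert each term: -4·(s + 1)/((s + 1)^2 + 9) ↔ -4e^(-t)cos(3t); -3·3/((s + 1)^2 + 9) ↔ -3e^(-t)sin(3t).

-3*exp(-t)*sin(3*t) - 4*exp(-t)*cos(3*t)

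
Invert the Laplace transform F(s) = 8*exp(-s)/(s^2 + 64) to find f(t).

f(t) = Heaviside(t - 1)*(sin(8*t - 8))

The factor e^(-s) signals a time shift by c = 1 (second shifting theorem).
L{sin(8t)} = 8/(s^2 + 64), so L^-1{8/(s^2 + 64)} = sin(8*t).
Hence the inverse is u(t - 1) times that function evaluated at t - 1.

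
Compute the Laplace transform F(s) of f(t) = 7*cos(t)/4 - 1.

F(s) = 7*s/(4*(s^2 + 1)) - 1/s

By linearity of the Laplace transform, transform each term separately.
L{-1} = -1/s; (7/4)·[L{cos(t)} = s/(s^2 + 1)].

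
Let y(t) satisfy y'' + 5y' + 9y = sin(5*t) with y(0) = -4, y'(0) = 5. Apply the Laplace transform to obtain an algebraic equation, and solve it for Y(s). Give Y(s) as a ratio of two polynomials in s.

Take the Laplace transform of both sides.
With L{y''} = s^2 Y - s·y(0) - y'(0) and L{y'} = sY - y(0), with y(0) = -4, y'(0) = 5: the LHS transforms to (s^2 + 5*s + 9)Y - (-4*s - 15).
The right side is L{sin(5*t)} = 5/(s^2 + 25).
So (s^2 + 5*s + 9)Y = 5/(s^2 + 25) + (-4*s - 15).
Solve for Y(s) and write it as one ratio of polynomials.

Y(s) = (-4*s^3 - 15*s^2 - 100*s - 370)/(s^4 + 5*s^3 + 34*s^2 + 125*s + 225)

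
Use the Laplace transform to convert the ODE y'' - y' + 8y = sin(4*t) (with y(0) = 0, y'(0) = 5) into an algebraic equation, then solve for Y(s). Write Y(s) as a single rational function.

Y(s) = (5*s^2 + 84)/(s^4 - s^3 + 24*s^2 - 16*s + 128)

Take the Laplace transform of both sides.
The derivative rules (L{y''} = s^2 Y - s·y(0) - y'(0) and L{y'} = sY - y(0), with y(0) = 0, y'(0) = 5) turn the left side into (s^2 - s + 8)Y - (5).
The right side is L{sin(4*t)} = 4/(s^2 + 16).
So (s^2 - s + 8)Y = 4/(s^2 + 16) + (5).
Divide through and combine into a single rational function.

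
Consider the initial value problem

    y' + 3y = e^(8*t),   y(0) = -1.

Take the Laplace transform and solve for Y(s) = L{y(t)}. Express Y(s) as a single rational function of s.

Apply the Laplace transform to the equation.
The derivative rules (L{y'} = sY - y(0) = sY - (-1)) turn the left side into (s + 3)Y - (-1).
The right side is L{e^(8*t)} = 1/(s - 8).
So (s + 3)Y = 1/(s - 8) + (-1).
Isolate Y and clear denominators.

Y(s) = (-s + 9)/(s^2 - 5*s - 24)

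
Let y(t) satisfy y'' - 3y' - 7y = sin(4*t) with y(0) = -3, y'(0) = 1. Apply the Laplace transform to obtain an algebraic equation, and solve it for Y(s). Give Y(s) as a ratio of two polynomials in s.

Take the Laplace transform of both sides.
The derivative rules (L{y''} = s^2 Y - s·y(0) - y'(0) and L{y'} = sY - y(0), with y(0) = -3, y'(0) = 1) turn the left side into (s^2 - 3*s - 7)Y - (-3*s + 10).
The right side is L{sin(4*t)} = 4/(s^2 + 16).
So (s^2 - 3*s - 7)Y = 4/(s^2 + 16) + (-3*s + 10).
Divide through and combine into a single rational function.

Y(s) = (-3*s^3 + 10*s^2 - 48*s + 164)/(s^4 - 3*s^3 + 9*s^2 - 48*s - 112)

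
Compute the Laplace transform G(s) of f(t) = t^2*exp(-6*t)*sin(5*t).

G(s) = 10*(3*s^2 + 36*s + 83)/(s^2 + 12*s + 61)^3

L{sin(5t)} = 5/(s^2 + 25).
Multiplying by e^(-6t) shifts s → s + 6, so L{exp(-6*t)*sin(5*t)} = 5/((s + 6)^2 + 25).
Then apply L{t^2·g(t)} = (-1)^2 d^2/ds^2[H(s)] with H(s) = 5/((s + 6)^2 + 25):
differentiating 2 times and applying the sign gives 10*(3*s^2 + 36*s + 83)/(s^2 + 12*s + 61)^3.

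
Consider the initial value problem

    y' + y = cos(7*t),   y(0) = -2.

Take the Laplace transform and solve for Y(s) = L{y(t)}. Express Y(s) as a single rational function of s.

Laplace-transform each side.
Using L{y'} = sY - y(0) = sY - (-2), the left side becomes (s + 1)Y - (-2).
The right side is L{cos(7*t)} = s/(s^2 + 49).
So (s + 1)Y = s/(s^2 + 49) + (-2).
Isolate Y and clear denominators.

Y(s) = (-2*s^2 + s - 98)/(s^3 + s^2 + 49*s + 49)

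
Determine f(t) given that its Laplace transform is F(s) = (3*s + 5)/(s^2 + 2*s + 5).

Complete the square in the denominator: s^2 + 2*s + 5 = (s + 1)^2 + 2^2.
Split the numerator to match: 3*s + 5 = 3·(s + 1) + 1·2.
Invert each term: 3·(s + 1)/((s + 1)^2 + 4) ↔ 3e^(-t)cos(2t); 1·2/((s + 1)^2 + 4) ↔ e^(-t)sin(2t).

f(t) = exp(-t)*sin(2*t) + 3*exp(-t)*cos(2*t)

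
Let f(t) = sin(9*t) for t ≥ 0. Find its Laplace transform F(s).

L{sin(9t)} = 9/(s^2 + 81).

F(s) = 9/(s^2 + 81)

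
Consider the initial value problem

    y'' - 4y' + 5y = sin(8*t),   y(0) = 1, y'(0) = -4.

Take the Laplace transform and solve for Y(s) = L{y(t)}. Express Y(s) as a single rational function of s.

Y(s) = (s^3 - 8*s^2 + 64*s - 504)/(s^4 - 4*s^3 + 69*s^2 - 256*s + 320)

Laplace-transform each side.
Using L{y''} = s^2 Y - s·y(0) - y'(0) and L{y'} = sY - y(0), with y(0) = 1, y'(0) = -4, the left side becomes (s^2 - 4*s + 5)Y - (s - 8).
The right side is L{sin(8*t)} = 8/(s^2 + 64).
So (s^2 - 4*s + 5)Y = 8/(s^2 + 64) + (s - 8).
Divide through and combine into a single rational function.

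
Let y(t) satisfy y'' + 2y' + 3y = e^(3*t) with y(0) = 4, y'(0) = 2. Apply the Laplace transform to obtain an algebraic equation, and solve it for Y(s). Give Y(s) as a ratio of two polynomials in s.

Y(s) = (4*s^2 - 2*s - 29)/(s^3 - s^2 - 3*s - 9)

Laplace-transform each side.
The derivative rules (L{y''} = s^2 Y - s·y(0) - y'(0) and L{y'} = sY - y(0), with y(0) = 4, y'(0) = 2) turn the left side into (s^2 + 2*s + 3)Y - (4*s + 10).
The right side is L{e^(3*t)} = 1/(s - 3).
So (s^2 + 2*s + 3)Y = 1/(s - 3) + (4*s + 10).
Isolate Y and clear denominators.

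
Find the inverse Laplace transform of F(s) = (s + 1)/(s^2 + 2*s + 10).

Rewrite the denominator: s^2 + 2*s + 10 = (s + 1)^2 + 9.
The form in (s + 1) signals a first-shifting-theorem factor e^(-t).
Since L{cos(3t)} = s/(s^2 + 9), the inverse is e^(-t)*cos(3*t).

exp(-t)*cos(3*t)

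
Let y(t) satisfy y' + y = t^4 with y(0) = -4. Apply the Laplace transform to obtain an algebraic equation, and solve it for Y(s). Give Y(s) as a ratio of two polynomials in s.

Y(s) = (-4*s^5 + 24)/(s^6 + s^5)

Transform both sides with L{·}.
Using L{y'} = sY - y(0) = sY - (-4), the left side becomes (s + 1)Y - (-4).
The right side is L{t^4} = 24/s^5.
So (s + 1)Y = 24/s^5 + (-4).
Solve for Y(s) and write it as one ratio of polynomials.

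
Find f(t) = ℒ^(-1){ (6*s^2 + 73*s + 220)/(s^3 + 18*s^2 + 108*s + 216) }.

f(t) = -t^2*exp(-6*t) + t*exp(-6*t) + 6*exp(-6*t)

Factor the denominator: s^3 + 18*s^2 + 108*s + 216 = (s + 6)^3.
Partial fraction decomposition gives [6/(s + 6)] + [(s + 6)^(-2)] + [-2/(s + 6)^3].
Invert each term: 6/(s + 6) ↔ 6e^(-6t); 1/(s + 6)^2 ↔ t·e^(-6t); -2/(s + 6)^3 ↔ (-1)t^2·e^(-6t).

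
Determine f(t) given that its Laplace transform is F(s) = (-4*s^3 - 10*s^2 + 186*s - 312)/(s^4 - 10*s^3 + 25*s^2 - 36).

f(t) = -5*exp(6*t) - 4*exp(3*t) - exp(2*t) + 6*exp(-t)

Factor the denominator: s^4 - 10*s^3 + 25*s^2 - 36 = (s - 6)*(s - 3)*(s - 2)*(s + 1).
Partial fraction decomposition gives [-1/(s - 2)] + [6/(s + 1)] + [-5/(s - 6)] + [-4/(s - 3)].
Invert each term: -1/(s - 2) ↔ -e^(2t); 6/(s + 1) ↔ 6e^(-t); -5/(s - 6) ↔ -5e^(6t); -4/(s - 3) ↔ -4e^(3t).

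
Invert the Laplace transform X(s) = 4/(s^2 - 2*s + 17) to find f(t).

Rewrite the denominator: s^2 - 2*s + 17 = (s - 1)^2 + 16.
The form in (s - 1) signals a first-shifting-theorem factor e^(t).
Since L{sin(4t)} = 4/(s^2 + 16), the inverse is e^(t)*sin(4*t).

f(t) = exp(t)*sin(4*t)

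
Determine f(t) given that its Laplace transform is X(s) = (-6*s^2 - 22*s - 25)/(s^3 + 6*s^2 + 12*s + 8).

f(t) = -5*t^2*exp(-2*t)/2 + 2*t*exp(-2*t) - 6*exp(-2*t)

Factor the denominator: s^3 + 6*s^2 + 12*s + 8 = (s + 2)^3.
Partial fraction decomposition gives [-6/(s + 2)] + [2/(s + 2)^2] + [-5/(s + 2)^3].
Invert each term: -6/(s + 2) ↔ -6e^(-2t); 2/(s + 2)^2 ↔ 2t·e^(-2t); -5/(s + 2)^3 ↔ (-5/2)t^2·e^(-2t).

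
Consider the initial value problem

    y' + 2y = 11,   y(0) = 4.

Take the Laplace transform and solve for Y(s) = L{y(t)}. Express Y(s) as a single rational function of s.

Take the Laplace transform of both sides.
With L{y'} = sY - y(0) = sY - 4: the LHS transforms to (s + 2)Y - (4).
The right side is L{11} = 11/s.
So (s + 2)Y = 11/s + (4).
Isolate Y and clear denominators.

Y(s) = (4*s + 11)/(s^2 + 2*s)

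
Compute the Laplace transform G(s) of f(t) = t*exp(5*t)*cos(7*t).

L{cos(7t)} = s/(s^2 + 49).
Multiplying by e^(5t) shifts s → s - 5, so L{exp(5*t)*cos(7*t)} = (s - 5)/((s - 5)^2 + 49).
Then apply L{t·g(t)} = -d/ds[H(s)] with H(s) = (s - 5)/((s - 5)^2 + 49):
differentiating 1 time and applying the sign gives (s - 12)*(s + 2)/(s^2 - 10*s + 74)^2.

G(s) = (s - 12)*(s + 2)/(s^2 - 10*s + 74)^2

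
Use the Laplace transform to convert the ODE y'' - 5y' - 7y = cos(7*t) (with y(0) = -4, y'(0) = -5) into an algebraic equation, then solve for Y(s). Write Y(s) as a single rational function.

Take the Laplace transform of both sides.
The derivative rules (L{y''} = s^2 Y - s·y(0) - y'(0) and L{y'} = sY - y(0), with y(0) = -4, y'(0) = -5) turn the left side into (s^2 - 5*s - 7)Y - (-4*s + 15).
The right side is L{cos(7*t)} = s/(s^2 + 49).
So (s^2 - 5*s - 7)Y = s/(s^2 + 49) + (-4*s + 15).
Divide through and combine into a single rational function.

Y(s) = (-4*s^3 + 15*s^2 - 195*s + 735)/(s^4 - 5*s^3 + 42*s^2 - 245*s - 343)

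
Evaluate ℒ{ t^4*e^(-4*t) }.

L{t^4} = 4!/s^5 = 24/s^5.
By the first shifting theorem, multiplying by e^(-4t) replaces s with s + 4.

24/(s + 4)^5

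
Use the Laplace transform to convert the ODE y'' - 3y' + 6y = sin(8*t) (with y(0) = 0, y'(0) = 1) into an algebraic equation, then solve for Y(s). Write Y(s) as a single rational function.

Laplace-transform each side.
Using L{y''} = s^2 Y - s·y(0) - y'(0) and L{y'} = sY - y(0), with y(0) = 0, y'(0) = 1, the left side becomes (s^2 - 3*s + 6)Y - (1).
The right side is L{sin(8*t)} = 8/(s^2 + 64).
So (s^2 - 3*s + 6)Y = 8/(s^2 + 64) + (1).
Isolate Y and clear denominators.

Y(s) = (s^2 + 72)/(s^4 - 3*s^3 + 70*s^2 - 192*s + 384)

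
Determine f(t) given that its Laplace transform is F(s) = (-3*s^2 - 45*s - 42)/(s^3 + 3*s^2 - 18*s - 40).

Factor the denominator: s^3 + 3*s^2 - 18*s - 40 = (s - 4)*(s + 2)*(s + 5).
Partial fraction decomposition gives [-5/(s - 4)] + [-2/(s + 2)] + [4/(s + 5)].
Invert each term: -5/(s - 4) ↔ -5e^(4t); -2/(s + 2) ↔ -2e^(-2t); 4/(s + 5) ↔ 4e^(-5t).

f(t) = -5*exp(4*t) - 2*exp(-2*t) + 4*exp(-5*t)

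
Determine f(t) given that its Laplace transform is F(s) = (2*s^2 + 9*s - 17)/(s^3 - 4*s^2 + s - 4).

f(t) = 3*exp(4*t) + 5*sin(t) - cos(t)

Factor the denominator: s^3 - 4*s^2 + s - 4 = (s - 4)*(s^2 + 1).
Partial fraction decomposition gives [3/(s - 4)] + [-s/(s^2 + 1)] + [5/(s^2 + 1)].
Invert each term: 3/(s - 4) ↔ 3e^(4t); -1·s/(s^2 + 1) ↔ -cos(t); 5·1/(s^2 + 1) ↔ 5sin(t).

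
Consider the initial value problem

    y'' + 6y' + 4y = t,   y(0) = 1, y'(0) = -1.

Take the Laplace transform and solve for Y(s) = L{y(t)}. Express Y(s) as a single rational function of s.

Transform both sides with L{·}.
With L{y''} = s^2 Y - s·y(0) - y'(0) and L{y'} = sY - y(0), with y(0) = 1, y'(0) = -1: the LHS transforms to (s^2 + 6*s + 4)Y - (s + 5).
The right side is L{t} = s^(-2).
So (s^2 + 6*s + 4)Y = s^(-2) + (s + 5).
Isolate Y and clear denominators.

Y(s) = (s^3 + 5*s^2 + 1)/(s^4 + 6*s^3 + 4*s^2)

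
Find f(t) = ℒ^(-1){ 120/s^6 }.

Since L{t^5} = 5!/s^6 = 120/s^6, the inverse is t^5.

f(t) = t^5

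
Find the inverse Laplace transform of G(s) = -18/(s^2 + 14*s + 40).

Rewrite the denominator: s^2 + 14*s + 40 = (s + 7)^2 - 9.
The form in (s + 7) signals a first-shifting-theorem factor e^(-7t).
Since L{sinh(3t)} = 3/(s^2 - 9), the inverse is exp(-7*t)*sinh(3*t), scaled by -6.

-6*exp(-7*t)*sinh(3*t)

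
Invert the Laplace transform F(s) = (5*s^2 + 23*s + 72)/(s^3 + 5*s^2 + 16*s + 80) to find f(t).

Factor the denominator: s^3 + 5*s^2 + 16*s + 80 = (s + 5)*(s^2 + 16).
Partial fraction decomposition gives [2/(s + 5)] + [3*s/(s^2 + 16)] + [8/(s^2 + 16)].
Invert each term: 2/(s + 5) ↔ 2e^(-5t); 3·s/(s^2 + 16) ↔ 3cos(4t); 2·4/(s^2 + 16) ↔ 2sin(4t).

f(t) = 2*sin(4*t) + 3*cos(4*t) + 2*exp(-5*t)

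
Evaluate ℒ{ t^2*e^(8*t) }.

L{e^(8t)} = 1/(s - 8).
Then apply L{t^2·g(t)} = (-1)^2 d^2/ds^2[G(s)] with G(s) = 1/(s - 8):
differentiating 2 times and applying the sign gives 2/(s - 8)^3.

2/(s - 8)^3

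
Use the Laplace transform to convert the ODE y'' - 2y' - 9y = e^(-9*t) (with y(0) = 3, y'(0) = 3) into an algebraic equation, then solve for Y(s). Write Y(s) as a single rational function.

Y(s) = (3*s^2 + 24*s - 26)/(s^3 + 7*s^2 - 27*s - 81)

Laplace-transform each side.
Using L{y''} = s^2 Y - s·y(0) - y'(0) and L{y'} = sY - y(0), with y(0) = 3, y'(0) = 3, the left side becomes (s^2 - 2*s - 9)Y - (3*s - 3).
The right side is L{e^(-9*t)} = 1/(s + 9).
So (s^2 - 2*s - 9)Y = 1/(s + 9) + (3*s - 3).
Divide through and combine into a single rational function.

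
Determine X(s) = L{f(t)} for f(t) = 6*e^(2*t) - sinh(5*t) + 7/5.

X(s) = -5/(s^2 - 25) + 6/(s - 2) + 7/(5*s)

Apply the Laplace transform termwise.
L{7/5} = (7/5)/s; (-1)·[L{sinh(5t)} = 5/(s^2 - 25)]; (6)·[L{e^(2t)} = 1/(s - 2)].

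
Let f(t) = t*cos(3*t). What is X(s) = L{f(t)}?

L{cos(3t)} = s/(s^2 + 9).
Then apply L{t·g(t)} = -d/ds[G(s)] with G(s) = s/(s^2 + 9):
differentiating 1 time and applying the sign gives (s - 3)*(s + 3)/(s^2 + 9)^2.

X(s) = (s - 3)*(s + 3)/(s^2 + 9)^2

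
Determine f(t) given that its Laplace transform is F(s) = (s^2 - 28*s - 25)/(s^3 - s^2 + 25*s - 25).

f(t) = -2*exp(t) - 5*sin(5*t) + 3*cos(5*t)

Factor the denominator: s^3 - s^2 + 25*s - 25 = (s - 1)*(s^2 + 25).
Partial fraction decomposition gives [-2/(s - 1)] + [3*s/(s^2 + 25)] + [-25/(s^2 + 25)].
Invert each term: -2/(s - 1) ↔ -2e^(t); 3·s/(s^2 + 25) ↔ 3cos(5t); -5·5/(s^2 + 25) ↔ -5sin(5t).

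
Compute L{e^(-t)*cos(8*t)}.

L{cos(8t)} = s/(s^2 + 64).
By the first shifting theorem, multiplying by e^(-t) replaces s with s + 1.

(s + 1)/((s + 1)^2 + 64)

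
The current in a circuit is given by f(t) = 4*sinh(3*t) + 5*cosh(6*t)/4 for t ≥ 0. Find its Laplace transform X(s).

X(s) = 5*s/(4*(s^2 - 36)) + 12/(s^2 - 9)

The transform is linear, so treat each term independently.
(4)·[L{sinh(3t)} = 3/(s^2 - 9)]; (5/4)·[L{cosh(6t)} = s/(s^2 - 36)].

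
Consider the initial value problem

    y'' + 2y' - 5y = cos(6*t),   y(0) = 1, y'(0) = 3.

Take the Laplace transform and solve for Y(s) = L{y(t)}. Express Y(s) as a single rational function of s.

Y(s) = (s^3 + 5*s^2 + 37*s + 180)/(s^4 + 2*s^3 + 31*s^2 + 72*s - 180)

Take the Laplace transform of both sides.
The derivative rules (L{y''} = s^2 Y - s·y(0) - y'(0) and L{y'} = sY - y(0), with y(0) = 1, y'(0) = 3) turn the left side into (s^2 + 2*s - 5)Y - (s + 5).
The right side is L{cos(6*t)} = s/(s^2 + 36).
So (s^2 + 2*s - 5)Y = s/(s^2 + 36) + (s + 5).
Isolate Y and clear denominators.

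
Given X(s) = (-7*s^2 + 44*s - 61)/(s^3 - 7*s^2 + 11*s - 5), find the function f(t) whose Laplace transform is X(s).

Factor the denominator: s^3 - 7*s^2 + 11*s - 5 = (s - 5)*(s - 1)^2.
Partial fraction decomposition gives [-6/(s - 1)] + [6/(s - 1)^2] + [-1/(s - 5)].
Invert each term: -6/(s - 1) ↔ -6e^(t); 6/(s - 1)^2 ↔ 6t·e^(t); -1/(s - 5) ↔ -e^(5t).

f(t) = 6*t*exp(t) - exp(5*t) - 6*exp(t)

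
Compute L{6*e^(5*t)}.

L{6} = 6/s.
By the first shifting theorem, multiplying by e^(5t) replaces s with s - 5.

6/(s - 5)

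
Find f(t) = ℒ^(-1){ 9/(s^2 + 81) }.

Since L{sin(9t)} = 9/(s^2 + 81), the inverse is sin(9*t).

f(t) = sin(9*t)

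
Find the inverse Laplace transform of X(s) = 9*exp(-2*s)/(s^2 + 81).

The factor e^(-2s) signals a time shift by c = 2 (second shifting theorem).
L{sin(9t)} = 9/(s^2 + 81), so L^-1{9/(s^2 + 81)} = sin(9*t).
Hence the inverse is u(t - 2) times that function evaluated at t - 2.

Heaviside(t - 2)*(sin(9*t - 18))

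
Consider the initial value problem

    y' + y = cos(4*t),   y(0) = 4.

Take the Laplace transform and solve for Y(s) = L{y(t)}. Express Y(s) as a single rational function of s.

Y(s) = (4*s^2 + s + 64)/(s^3 + s^2 + 16*s + 16)

Transform both sides with L{·}.
Using L{y'} = sY - y(0) = sY - 4, the left side becomes (s + 1)Y - (4).
The right side is L{cos(4*t)} = s/(s^2 + 16).
So (s + 1)Y = s/(s^2 + 16) + (4).
Divide through and combine into a single rational function.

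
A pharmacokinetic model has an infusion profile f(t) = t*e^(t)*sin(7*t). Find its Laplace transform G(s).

G(s) = 14*(s - 1)/(s^2 - 2*s + 50)^2

L{sin(7t)} = 7/(s^2 + 49).
Multiplying by e^(t) shifts s → s - 1, so L{e^(t)*sin(7*t)} = 7/((s - 1)^2 + 49).
Then apply L{t·g(t)} = -d/ds[H(s)] with H(s) = 7/((s - 1)^2 + 49):
differentiating 1 time and applying the sign gives 14*(s - 1)/(s^2 - 2*s + 50)^2.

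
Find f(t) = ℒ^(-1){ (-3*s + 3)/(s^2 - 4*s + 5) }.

Complete the square in the denominator: s^2 - 4*s + 5 = (s - 2)^2 + 1^2.
Split the numerator to match: -3*s + 3 = -3·(s - 2) - 3·1.
Invert each term: -3·(s - 2)/((s - 2)^2 + 1) ↔ -3e^(2t)cos(t); -3·1/((s - 2)^2 + 1) ↔ -3e^(2t)sin(t).

f(t) = -3*exp(2*t)*sin(t) - 3*exp(2*t)*cos(t)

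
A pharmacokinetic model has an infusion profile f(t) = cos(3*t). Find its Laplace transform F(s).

F(s) = s/(s^2 + 9)

L{cos(3t)} = s/(s^2 + 9).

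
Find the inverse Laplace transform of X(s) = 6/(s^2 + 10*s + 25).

6*t*exp(-5*t)

Rewrite the denominator: s^2 + 10*s + 25 = (s + 5)^2.
The form in (s + 5) signals a first-shifting-theorem factor e^(-5t).
Since L{t} = 1!/s^2 = 1/s^2, the inverse is t*e^(-5*t), scaled by 6.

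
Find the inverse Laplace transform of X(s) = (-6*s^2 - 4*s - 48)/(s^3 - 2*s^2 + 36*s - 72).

Factor the denominator: s^3 - 2*s^2 + 36*s - 72 = (s - 2)*(s^2 + 36).
Partial fraction decomposition gives [-2/(s - 2)] + [-4*s/(s^2 + 36)] + [-12/(s^2 + 36)].
Invert each term: -2/(s - 2) ↔ -2e^(2t); -4·s/(s^2 + 36) ↔ -4cos(6t); -2·6/(s^2 + 36) ↔ -2sin(6t).

-2*exp(2*t) - 2*sin(6*t) - 4*cos(6*t)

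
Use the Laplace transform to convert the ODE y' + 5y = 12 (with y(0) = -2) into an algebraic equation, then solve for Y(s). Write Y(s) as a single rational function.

Y(s) = (-2*s + 12)/(s^2 + 5*s)

Laplace-transform each side.
With L{y'} = sY - y(0) = sY - (-2): the LHS transforms to (s + 5)Y - (-2).
The right side is L{12} = 12/s.
So (s + 5)Y = 12/s + (-2).
Solve for Y(s) and write it as one ratio of polynomials.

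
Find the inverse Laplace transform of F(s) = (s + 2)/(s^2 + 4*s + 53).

exp(-2*t)*cos(7*t)

Rewrite the denominator: s^2 + 4*s + 53 = (s + 2)^2 + 49.
The form in (s + 2) signals a first-shifting-theorem factor e^(-2t).
Since L{cos(7t)} = s/(s^2 + 49), the inverse is exp(-2*t)*cos(7*t).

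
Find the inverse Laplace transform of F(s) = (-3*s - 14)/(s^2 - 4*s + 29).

Complete the square in the denominator: s^2 - 4*s + 29 = (s - 2)^2 + 5^2.
Split the numerator to match: -3*s - 14 = -3·(s - 2) - 4·5.
Invert each term: -3·(s - 2)/((s - 2)^2 + 25) ↔ -3e^(2t)cos(5t); -4·5/((s - 2)^2 + 25) ↔ -4e^(2t)sin(5t).

-4*exp(2*t)*sin(5*t) - 3*exp(2*t)*cos(5*t)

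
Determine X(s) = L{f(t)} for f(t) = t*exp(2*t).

L{e^(2t)} = 1/(s - 2).
Then apply L{t·g(t)} = -d/ds[G(s)] with G(s) = 1/(s - 2):
differentiating 1 time and applying the sign gives (s - 2)^(-2).

X(s) = (s - 2)^(-2)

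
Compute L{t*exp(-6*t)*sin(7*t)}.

L{sin(7t)} = 7/(s^2 + 49).
Multiplying by e^(-6t) shifts s → s + 6, so L{exp(-6*t)*sin(7*t)} = 7/((s + 6)^2 + 49).
Then apply L{t·g(t)} = -d/ds[G(s)] with G(s) = 7/((s + 6)^2 + 49):
differentiating 1 time and applying the sign gives 14*(s + 6)/(s^2 + 12*s + 85)^2.

14*(s + 6)/(s^2 + 12*s + 85)^2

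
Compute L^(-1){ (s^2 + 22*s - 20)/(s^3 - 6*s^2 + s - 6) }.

Factor the denominator: s^3 - 6*s^2 + s - 6 = (s - 6)*(s^2 + 1).
Partial fraction decomposition gives [4/(s - 6)] + [-3*s/(s^2 + 1)] + [4/(s^2 + 1)].
Invert each term: 4/(s - 6) ↔ 4e^(6t); -3·s/(s^2 + 1) ↔ -3cos(t); 4·1/(s^2 + 1) ↔ 4sin(t).

4*exp(6*t) + 4*sin(t) - 3*cos(t)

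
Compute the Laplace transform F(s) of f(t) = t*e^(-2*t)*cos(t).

L{cos(t)} = s/(s^2 + 1).
Multiplying by e^(-2t) shifts s → s + 2, so L{e^(-2*t)*cos(t)} = (s + 2)/((s + 2)^2 + 1).
Then apply L{t·g(t)} = -d/ds[G(s)] with G(s) = (s + 2)/((s + 2)^2 + 1):
differentiating 1 time and applying the sign gives (s + 1)*(s + 3)/(s^2 + 4*s + 5)^2.

F(s) = (s + 1)*(s + 3)/(s^2 + 4*s + 5)^2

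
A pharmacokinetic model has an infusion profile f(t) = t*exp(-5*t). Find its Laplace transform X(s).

X(s) = (s + 5)^(-2)

L{e^(-5t)} = 1/(s + 5).
Then apply L{t·g(t)} = -d/ds[G(s)] with G(s) = 1/(s + 5):
differentiating 1 time and applying the sign gives (s + 5)^(-2).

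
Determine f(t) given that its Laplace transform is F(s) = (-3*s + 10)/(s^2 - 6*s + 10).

f(t) = exp(3*t)*sin(t) - 3*exp(3*t)*cos(t)

Complete the square in the denominator: s^2 - 6*s + 10 = (s - 3)^2 + 1^2.
Split the numerator to match: -3*s + 10 = -3·(s - 3) + 1·1.
Invert each term: -3·(s - 3)/((s - 3)^2 + 1) ↔ -3e^(3t)cos(t); 1·1/((s - 3)^2 + 1) ↔ e^(3t)sin(t).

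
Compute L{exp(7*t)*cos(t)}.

L{cos(t)} = s/(s^2 + 1).
By the first shifting theorem, multiplying by e^(7t) replaces s with s - 7.

(s - 7)/((s - 7)^2 + 1)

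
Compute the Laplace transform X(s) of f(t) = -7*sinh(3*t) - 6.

X(s) = -21/(s^2 - 9) - 6/s

Apply the Laplace transform termwise.
(-7)·[L{sinh(3t)} = 3/(s^2 - 9)]; L{-6} = -6/s.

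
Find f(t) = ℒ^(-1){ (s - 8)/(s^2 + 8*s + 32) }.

f(t) = -3*exp(-4*t)*sin(4*t) + exp(-4*t)*cos(4*t)

Complete the square in the denominator: s^2 + 8*s + 32 = (s + 4)^2 + 4^2.
Split the numerator to match: s - 8 = 1·(s + 4) - 3·4.
Invert each term: 1·(s + 4)/((s + 4)^2 + 16) ↔ e^(-4t)cos(4t); -3·4/((s + 4)^2 + 16) ↔ -3e^(-4t)sin(4t).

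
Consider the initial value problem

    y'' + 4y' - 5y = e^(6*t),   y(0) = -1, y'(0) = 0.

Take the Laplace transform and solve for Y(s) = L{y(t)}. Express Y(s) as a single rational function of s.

Apply the Laplace transform to the equation.
The derivative rules (L{y''} = s^2 Y - s·y(0) - y'(0) and L{y'} = sY - y(0), with y(0) = -1, y'(0) = 0) turn the left side into (s^2 + 4*s - 5)Y - (-s - 4).
The right side is L{e^(6*t)} = 1/(s - 6).
So (s^2 + 4*s - 5)Y = 1/(s - 6) + (-s - 4).
Solve for Y(s) and write it as one ratio of polynomials.

Y(s) = (-s^2 + 2*s + 25)/(s^3 - 2*s^2 - 29*s + 30)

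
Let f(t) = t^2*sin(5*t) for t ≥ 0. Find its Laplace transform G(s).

G(s) = 10*(3*s^2 - 25)/(s^2 + 25)^3

L{sin(5t)} = 5/(s^2 + 25).
Then apply L{t^2·g(t)} = (-1)^2 d^2/ds^2[H(s)] with H(s) = 5/(s^2 + 25):
differentiating 2 times and applying the sign gives 10*(3*s^2 - 25)/(s^2 + 25)^3.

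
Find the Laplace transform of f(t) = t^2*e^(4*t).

L{e^(4t)} = 1/(s - 4).
Then apply L{t^2·g(t)} = (-1)^2 d^2/ds^2[H(s)] with H(s) = 1/(s - 4):
differentiating 2 times and applying the sign gives 2/(s - 4)^3.

2/(s - 4)^3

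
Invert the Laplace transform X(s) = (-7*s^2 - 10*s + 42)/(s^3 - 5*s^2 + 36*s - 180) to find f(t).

Factor the denominator: s^3 - 5*s^2 + 36*s - 180 = (s - 5)*(s^2 + 36).
Partial fraction decomposition gives [-3/(s - 5)] + [-4*s/(s^2 + 36)] + [-30/(s^2 + 36)].
Invert each term: -3/(s - 5) ↔ -3e^(5t); -4·s/(s^2 + 36) ↔ -4cos(6t); -5·6/(s^2 + 36) ↔ -5sin(6t).

f(t) = -3*exp(5*t) - 5*sin(6*t) - 4*cos(6*t)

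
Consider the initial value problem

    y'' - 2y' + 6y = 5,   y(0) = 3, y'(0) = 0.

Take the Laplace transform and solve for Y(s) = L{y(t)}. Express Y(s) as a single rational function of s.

Take the Laplace transform of both sides.
With L{y''} = s^2 Y - s·y(0) - y'(0) and L{y'} = sY - y(0), with y(0) = 3, y'(0) = 0: the LHS transforms to (s^2 - 2*s + 6)Y - (3*s - 6).
The right side is L{5} = 5/s.
So (s^2 - 2*s + 6)Y = 5/s + (3*s - 6).
Isolate Y and clear denominators.

Y(s) = (3*s^2 - 6*s + 5)/(s^3 - 2*s^2 + 6*s)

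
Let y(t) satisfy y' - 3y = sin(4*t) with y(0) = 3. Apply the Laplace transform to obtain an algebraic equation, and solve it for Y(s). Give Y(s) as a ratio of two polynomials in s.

Apply the Laplace transform to the equation.
Using L{y'} = sY - y(0) = sY - 3, the left side becomes (s - 3)Y - (3).
The right side is L{sin(4*t)} = 4/(s^2 + 16).
So (s - 3)Y = 4/(s^2 + 16) + (3).
Divide through and combine into a single rational function.

Y(s) = (3*s^2 + 52)/(s^3 - 3*s^2 + 16*s - 48)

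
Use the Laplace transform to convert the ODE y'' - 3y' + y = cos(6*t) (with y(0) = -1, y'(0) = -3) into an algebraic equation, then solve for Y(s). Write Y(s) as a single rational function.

Take the Laplace transform of both sides.
With L{y''} = s^2 Y - s·y(0) - y'(0) and L{y'} = sY - y(0), with y(0) = -1, y'(0) = -3: the LHS transforms to (s^2 - 3*s + 1)Y - (-s).
The right side is L{cos(6*t)} = s/(s^2 + 36).
So (s^2 - 3*s + 1)Y = s/(s^2 + 36) + (-s).
Isolate Y and clear denominators.

Y(s) = (-s^3 - 35*s)/(s^4 - 3*s^3 + 37*s^2 - 108*s + 36)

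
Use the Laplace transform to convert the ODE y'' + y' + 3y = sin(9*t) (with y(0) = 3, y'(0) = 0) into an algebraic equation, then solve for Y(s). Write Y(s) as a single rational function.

Y(s) = (3*s^3 + 3*s^2 + 243*s + 252)/(s^4 + s^3 + 84*s^2 + 81*s + 243)

Take the Laplace transform of both sides.
The derivative rules (L{y''} = s^2 Y - s·y(0) - y'(0) and L{y'} = sY - y(0), with y(0) = 3, y'(0) = 0) turn the left side into (s^2 + s + 3)Y - (3*s + 3).
The right side is L{sin(9*t)} = 9/(s^2 + 81).
So (s^2 + s + 3)Y = 9/(s^2 + 81) + (3*s + 3).
Solve for Y(s) and write it as one ratio of polynomials.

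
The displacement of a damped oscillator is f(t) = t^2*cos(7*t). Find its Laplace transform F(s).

F(s) = 2*s*(s^2 - 147)/(s^2 + 49)^3

L{cos(7t)} = s/(s^2 + 49).
Then apply L{t^2·g(t)} = (-1)^2 d^2/ds^2[G(s)] with G(s) = s/(s^2 + 49):
differentiating 2 times and applying the sign gives 2*s*(s^2 - 147)/(s^2 + 49)^3.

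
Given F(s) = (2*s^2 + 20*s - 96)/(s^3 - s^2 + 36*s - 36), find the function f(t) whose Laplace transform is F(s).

f(t) = -2*exp(t) + 4*sin(6*t) + 4*cos(6*t)

Factor the denominator: s^3 - s^2 + 36*s - 36 = (s - 1)*(s^2 + 36).
Partial fraction decomposition gives [-2/(s - 1)] + [4*s/(s^2 + 36)] + [24/(s^2 + 36)].
Invert each term: -2/(s - 1) ↔ -2e^(t); 4·s/(s^2 + 36) ↔ 4cos(6t); 4·6/(s^2 + 36) ↔ 4sin(6t).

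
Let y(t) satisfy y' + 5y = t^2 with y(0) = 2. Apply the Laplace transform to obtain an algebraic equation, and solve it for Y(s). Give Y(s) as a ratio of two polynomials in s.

Y(s) = (2*s^3 + 2)/(s^4 + 5*s^3)

Transform both sides with L{·}.
Using L{y'} = sY - y(0) = sY - 2, the left side becomes (s + 5)Y - (2).
The right side is L{t^2} = 2/s^3.
So (s + 5)Y = 2/s^3 + (2).
Divide through and combine into a single rational function.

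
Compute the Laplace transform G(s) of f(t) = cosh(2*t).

G(s) = s/(s^2 - 4)

L{cosh(2t)} = s/(s^2 - 4).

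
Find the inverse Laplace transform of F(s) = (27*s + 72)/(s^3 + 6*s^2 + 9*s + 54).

Factor the denominator: s^3 + 6*s^2 + 9*s + 54 = (s + 6)*(s^2 + 9).
Partial fraction decomposition gives [-2/(s + 6)] + [2*s/(s^2 + 9)] + [15/(s^2 + 9)].
Invert each term: -2/(s + 6) ↔ -2e^(-6t); 2·s/(s^2 + 9) ↔ 2cos(3t); 5·3/(s^2 + 9) ↔ 5sin(3t).

5*sin(3*t) + 2*cos(3*t) - 2*exp(-6*t)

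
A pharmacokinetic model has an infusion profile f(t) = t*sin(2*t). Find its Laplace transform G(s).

G(s) = 4*s/(s^2 + 4)^2

L{sin(2t)} = 2/(s^2 + 4).
Then apply L{t·g(t)} = -d/ds[H(s)] with H(s) = 2/(s^2 + 4):
differentiating 1 time and applying the sign gives 4*s/(s^2 + 4)^2.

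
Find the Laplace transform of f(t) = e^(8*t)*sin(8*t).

8/((s - 8)^2 + 64)

L{sin(8t)} = 8/(s^2 + 64).
By the first shifting theorem, multiplying by e^(8t) replaces s with s - 8.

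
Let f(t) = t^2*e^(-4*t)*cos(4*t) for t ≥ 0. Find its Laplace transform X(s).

X(s) = 2*(s + 4)*(s^2 + 8*s - 32)/(s^2 + 8*s + 32)^3

L{cos(4t)} = s/(s^2 + 16).
Multiplying by e^(-4t) shifts s → s + 4, so L{e^(-4*t)*cos(4*t)} = (s + 4)/((s + 4)^2 + 16).
Then apply L{t^2·g(t)} = (-1)^2 d^2/ds^2[G(s)] with G(s) = (s + 4)/((s + 4)^2 + 16):
differentiating 2 times and applying the sign gives 2*(s + 4)*(s^2 + 8*s - 32)/(s^2 + 8*s + 32)^3.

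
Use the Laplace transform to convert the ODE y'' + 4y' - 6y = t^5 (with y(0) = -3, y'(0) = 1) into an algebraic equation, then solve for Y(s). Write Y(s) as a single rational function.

Take the Laplace transform of both sides.
Using L{y''} = s^2 Y - s·y(0) - y'(0) and L{y'} = sY - y(0), with y(0) = -3, y'(0) = 1, the left side becomes (s^2 + 4*s - 6)Y - (-3*s - 11).
The right side is L{t^5} = 120/s^6.
So (s^2 + 4*s - 6)Y = 120/s^6 + (-3*s - 11).
Solve for Y(s) and write it as one ratio of polynomials.

Y(s) = (-3*s^7 - 11*s^6 + 120)/(s^8 + 4*s^7 - 6*s^6)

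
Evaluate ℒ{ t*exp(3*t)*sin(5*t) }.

L{sin(5t)} = 5/(s^2 + 25).
Multiplying by e^(3t) shifts s → s - 3, so L{exp(3*t)*sin(5*t)} = 5/((s - 3)^2 + 25).
Then apply L{t·g(t)} = -d/ds[G(s)] with G(s) = 5/((s - 3)^2 + 25):
differentiating 1 time and applying the sign gives 10*(s - 3)/(s^2 - 6*s + 34)^2.

10*(s - 3)/(s^2 - 6*s + 34)^2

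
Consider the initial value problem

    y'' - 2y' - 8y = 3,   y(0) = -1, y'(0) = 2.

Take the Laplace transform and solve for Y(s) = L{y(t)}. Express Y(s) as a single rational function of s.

Y(s) = (-s^2 + 4*s + 3)/(s^3 - 2*s^2 - 8*s)

Transform both sides with L{·}.
Using L{y''} = s^2 Y - s·y(0) - y'(0) and L{y'} = sY - y(0), with y(0) = -1, y'(0) = 2, the left side becomes (s^2 - 2*s - 8)Y - (-s + 4).
The right side is L{3} = 3/s.
So (s^2 - 2*s - 8)Y = 3/s + (-s + 4).
Divide through and combine into a single rational function.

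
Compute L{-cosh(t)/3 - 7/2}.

The transform is linear, so treat each term independently.
(-1/3)·[L{cosh(t)} = s/(s^2 - 1)]; L{-7/2} = (-7/2)/s.

-s/(3*(s^2 - 1)) - 7/(2*s)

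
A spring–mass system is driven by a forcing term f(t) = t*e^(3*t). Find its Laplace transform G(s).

L{e^(3t)} = 1/(s - 3).
Then apply L{t·g(t)} = -d/ds[H(s)] with H(s) = 1/(s - 3):
differentiating 1 time and applying the sign gives (s - 3)^(-2).

G(s) = (s - 3)^(-2)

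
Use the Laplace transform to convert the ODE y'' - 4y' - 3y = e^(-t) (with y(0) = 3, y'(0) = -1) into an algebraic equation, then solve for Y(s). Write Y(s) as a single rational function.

Apply the Laplace transform to the equation.
Using L{y''} = s^2 Y - s·y(0) - y'(0) and L{y'} = sY - y(0), with y(0) = 3, y'(0) = -1, the left side becomes (s^2 - 4*s - 3)Y - (3*s - 13).
The right side is L{e^(-t)} = 1/(s + 1).
So (s^2 - 4*s - 3)Y = 1/(s + 1) + (3*s - 13).
Divide through and combine into a single rational function.

Y(s) = (3*s^2 - 10*s - 12)/(s^3 - 3*s^2 - 7*s - 3)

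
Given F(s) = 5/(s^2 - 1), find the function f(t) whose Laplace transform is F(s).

f(t) = 5*sinh(t)

Since L{sinh(t)} = 1/(s^2 - 1), the inverse is sinh(t), scaled by 5.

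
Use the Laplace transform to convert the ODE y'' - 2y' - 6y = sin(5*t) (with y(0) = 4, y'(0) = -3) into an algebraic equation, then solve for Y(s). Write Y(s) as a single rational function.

Take the Laplace transform of both sides.
Using L{y''} = s^2 Y - s·y(0) - y'(0) and L{y'} = sY - y(0), with y(0) = 4, y'(0) = -3, the left side becomes (s^2 - 2*s - 6)Y - (4*s - 11).
The right side is L{sin(5*t)} = 5/(s^2 + 25).
So (s^2 - 2*s - 6)Y = 5/(s^2 + 25) + (4*s - 11).
Isolate Y and clear denominators.

Y(s) = (4*s^3 - 11*s^2 + 100*s - 270)/(s^4 - 2*s^3 + 19*s^2 - 50*s - 150)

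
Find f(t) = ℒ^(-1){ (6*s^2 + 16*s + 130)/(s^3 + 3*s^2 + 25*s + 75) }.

f(t) = 2*sin(5*t) + 2*cos(5*t) + 4*exp(-3*t)

Factor the denominator: s^3 + 3*s^2 + 25*s + 75 = (s + 3)*(s^2 + 25).
Partial fraction decomposition gives [4/(s + 3)] + [2*s/(s^2 + 25)] + [10/(s^2 + 25)].
Invert each term: 4/(s + 3) ↔ 4e^(-3t); 2·s/(s^2 + 25) ↔ 2cos(5t); 2·5/(s^2 + 25) ↔ 2sin(5t).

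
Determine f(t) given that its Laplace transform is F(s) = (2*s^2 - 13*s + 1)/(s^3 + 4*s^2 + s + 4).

Factor the denominator: s^3 + 4*s^2 + s + 4 = (s + 4)*(s^2 + 1).
Partial fraction decomposition gives [5/(s + 4)] + [-3*s/(s^2 + 1)] + [-1/(s^2 + 1)].
Invert each term: 5/(s + 4) ↔ 5e^(-4t); -3·s/(s^2 + 1) ↔ -3cos(t); -1·1/(s^2 + 1) ↔ -sin(t).

f(t) = -sin(t) - 3*cos(t) + 5*exp(-4*t)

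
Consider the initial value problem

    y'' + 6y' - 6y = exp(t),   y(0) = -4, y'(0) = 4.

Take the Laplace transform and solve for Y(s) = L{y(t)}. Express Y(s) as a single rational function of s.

Y(s) = (-4*s^2 - 16*s + 21)/(s^3 + 5*s^2 - 12*s + 6)

Laplace-transform each side.
The derivative rules (L{y''} = s^2 Y - s·y(0) - y'(0) and L{y'} = sY - y(0), with y(0) = -4, y'(0) = 4) turn the left side into (s^2 + 6*s - 6)Y - (-4*s - 20).
The right side is L{exp(t)} = 1/(s - 1).
So (s^2 + 6*s - 6)Y = 1/(s - 1) + (-4*s - 20).
Solve for Y(s) and write it as one ratio of polynomials.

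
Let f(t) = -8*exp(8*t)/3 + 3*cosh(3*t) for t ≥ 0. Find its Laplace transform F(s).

By linearity of the Laplace transform, transform each term separately.
(3)·[L{cosh(3t)} = s/(s^2 - 9)]; (-8/3)·[L{e^(8t)} = 1/(s - 8)].

F(s) = 3*s/(s^2 - 9) - 8/(3*(s - 8))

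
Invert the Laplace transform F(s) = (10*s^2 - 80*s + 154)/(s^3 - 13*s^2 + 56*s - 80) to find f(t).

f(t) = 6*t*exp(4*t) + 4*exp(5*t) + 6*exp(4*t)

Factor the denominator: s^3 - 13*s^2 + 56*s - 80 = (s - 5)*(s - 4)^2.
Partial fraction decomposition gives [6/(s - 4)] + [6/(s - 4)^2] + [4/(s - 5)].
Invert each term: 6/(s - 4) ↔ 6e^(4t); 6/(s - 4)^2 ↔ 6t·e^(4t); 4/(s - 5) ↔ 4e^(5t).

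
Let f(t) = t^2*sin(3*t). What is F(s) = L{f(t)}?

L{sin(3t)} = 3/(s^2 + 9).
Then apply L{t^2·g(t)} = (-1)^2 d^2/ds^2[G(s)] with G(s) = 3/(s^2 + 9):
differentiating 2 times and applying the sign gives 18*(s^2 - 3)/(s^2 + 9)^3.

F(s) = 18*(s^2 - 3)/(s^2 + 9)^3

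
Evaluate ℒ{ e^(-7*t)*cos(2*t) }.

L{cos(2t)} = s/(s^2 + 4).
By the first shifting theorem, multiplying by e^(-7t) replaces s with s + 7.

(s + 7)/((s + 7)^2 + 4)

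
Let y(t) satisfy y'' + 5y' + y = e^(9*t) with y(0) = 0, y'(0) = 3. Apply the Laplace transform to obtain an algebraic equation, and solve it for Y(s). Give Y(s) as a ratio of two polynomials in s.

Y(s) = (3*s - 26)/(s^3 - 4*s^2 - 44*s - 9)

Take the Laplace transform of both sides.
Using L{y''} = s^2 Y - s·y(0) - y'(0) and L{y'} = sY - y(0), with y(0) = 0, y'(0) = 3, the left side becomes (s^2 + 5*s + 1)Y - (3).
The right side is L{e^(9*t)} = 1/(s - 9).
So (s^2 + 5*s + 1)Y = 1/(s - 9) + (3).
Solve for Y(s) and write it as one ratio of polynomials.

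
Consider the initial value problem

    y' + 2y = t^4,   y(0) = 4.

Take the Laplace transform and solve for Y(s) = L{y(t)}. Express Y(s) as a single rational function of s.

Y(s) = (4*s^5 + 24)/(s^6 + 2*s^5)

Apply the Laplace transform to the equation.
Using L{y'} = sY - y(0) = sY - 4, the left side becomes (s + 2)Y - (4).
The right side is L{t^4} = 24/s^5.
So (s + 2)Y = 24/s^5 + (4).
Isolate Y and clear denominators.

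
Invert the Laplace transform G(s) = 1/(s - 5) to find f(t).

Since L{e^(5t)} = 1/(s - 5), the inverse is e^(5*t).

f(t) = exp(5*t)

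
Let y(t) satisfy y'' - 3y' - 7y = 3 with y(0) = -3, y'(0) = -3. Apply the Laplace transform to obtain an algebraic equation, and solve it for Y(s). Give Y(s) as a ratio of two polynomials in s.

Y(s) = (-3*s^2 + 6*s + 3)/(s^3 - 3*s^2 - 7*s)

Laplace-transform each side.
The derivative rules (L{y''} = s^2 Y - s·y(0) - y'(0) and L{y'} = sY - y(0), with y(0) = -3, y'(0) = -3) turn the left side into (s^2 - 3*s - 7)Y - (-3*s + 6).
The right side is L{3} = 3/s.
So (s^2 - 3*s - 7)Y = 3/s + (-3*s + 6).
Divide through and combine into a single rational function.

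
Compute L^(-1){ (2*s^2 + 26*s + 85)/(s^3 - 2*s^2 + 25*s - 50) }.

5*exp(2*t) + 4*sin(5*t) - 3*cos(5*t)

Factor the denominator: s^3 - 2*s^2 + 25*s - 50 = (s - 2)*(s^2 + 25).
Partial fraction decomposition gives [5/(s - 2)] + [-3*s/(s^2 + 25)] + [20/(s^2 + 25)].
Invert each term: 5/(s - 2) ↔ 5e^(2t); -3·s/(s^2 + 25) ↔ -3cos(5t); 4·5/(s^2 + 25) ↔ 4sin(5t).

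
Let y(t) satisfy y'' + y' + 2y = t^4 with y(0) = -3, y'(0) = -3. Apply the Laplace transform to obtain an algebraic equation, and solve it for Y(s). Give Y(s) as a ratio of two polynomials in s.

Y(s) = (-3*s^6 - 6*s^5 + 24)/(s^7 + s^6 + 2*s^5)

Take the Laplace transform of both sides.
With L{y''} = s^2 Y - s·y(0) - y'(0) and L{y'} = sY - y(0), with y(0) = -3, y'(0) = -3: the LHS transforms to (s^2 + s + 2)Y - (-3*s - 6).
The right side is L{t^4} = 24/s^5.
So (s^2 + s + 2)Y = 24/s^5 + (-3*s - 6).
Isolate Y and clear denominators.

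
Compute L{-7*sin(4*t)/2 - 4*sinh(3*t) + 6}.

Apply the Laplace transform termwise.
(-4)·[L{sinh(3t)} = 3/(s^2 - 9)]; L{6} = 6/s; (-7/2)·[L{sin(4t)} = 4/(s^2 + 16)].

-14/(s^2 + 16) - 12/(s^2 - 9) + 6/s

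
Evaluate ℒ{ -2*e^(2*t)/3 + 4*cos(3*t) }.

The transform is linear, so treat each term independently.
(4)·[L{cos(3t)} = s/(s^2 + 9)]; (-2/3)·[L{e^(2t)} = 1/(s - 2)].

4*s/(s^2 + 9) - 2/(3*(s - 2))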